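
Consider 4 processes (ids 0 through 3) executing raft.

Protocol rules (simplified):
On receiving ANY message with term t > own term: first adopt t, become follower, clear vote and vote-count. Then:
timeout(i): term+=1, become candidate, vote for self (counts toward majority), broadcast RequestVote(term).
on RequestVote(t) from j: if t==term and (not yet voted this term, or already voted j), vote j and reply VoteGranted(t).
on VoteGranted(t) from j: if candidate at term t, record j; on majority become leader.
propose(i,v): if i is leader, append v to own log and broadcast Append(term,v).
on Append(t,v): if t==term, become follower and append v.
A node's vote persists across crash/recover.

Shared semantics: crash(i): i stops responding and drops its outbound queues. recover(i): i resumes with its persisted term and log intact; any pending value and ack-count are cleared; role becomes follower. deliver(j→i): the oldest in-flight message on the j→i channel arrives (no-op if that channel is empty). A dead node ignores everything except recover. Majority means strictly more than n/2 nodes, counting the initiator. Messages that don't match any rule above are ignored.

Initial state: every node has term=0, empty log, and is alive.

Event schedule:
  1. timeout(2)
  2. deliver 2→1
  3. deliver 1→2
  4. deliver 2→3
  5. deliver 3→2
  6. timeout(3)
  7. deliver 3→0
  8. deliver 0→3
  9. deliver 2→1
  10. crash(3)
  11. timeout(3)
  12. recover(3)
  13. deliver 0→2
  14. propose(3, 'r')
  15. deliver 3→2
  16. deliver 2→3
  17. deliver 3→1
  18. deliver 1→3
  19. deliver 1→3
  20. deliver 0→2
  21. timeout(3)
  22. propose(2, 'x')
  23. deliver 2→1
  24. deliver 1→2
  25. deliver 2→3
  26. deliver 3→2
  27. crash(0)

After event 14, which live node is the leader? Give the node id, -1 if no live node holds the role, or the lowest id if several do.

2

after 1 — timeout(2): n2:cand/t1/[-]
after 2 — deliver 2→1: n1:foll/t1/[-]
after 3 — deliver 1→2: ·
after 4 — deliver 2→3: n3:foll/t1/[-]
after 5 — deliver 3→2: n2:lead/t1/[-]
after 6 — timeout(3): n3:cand/t2/[-]
after 7 — deliver 3→0: n0:foll/t2/[-]
after 8 — deliver 0→3: ·
after 9 — deliver 2→1: ·
after 10 — crash(3): n3:✗cand/t2/[-]
after 11 — timeout(3): ·
after 12 — recover(3): n3:foll/t2/[-]
after 13 — deliver 0→2: ·
after 14 — propose(3,'r'): ·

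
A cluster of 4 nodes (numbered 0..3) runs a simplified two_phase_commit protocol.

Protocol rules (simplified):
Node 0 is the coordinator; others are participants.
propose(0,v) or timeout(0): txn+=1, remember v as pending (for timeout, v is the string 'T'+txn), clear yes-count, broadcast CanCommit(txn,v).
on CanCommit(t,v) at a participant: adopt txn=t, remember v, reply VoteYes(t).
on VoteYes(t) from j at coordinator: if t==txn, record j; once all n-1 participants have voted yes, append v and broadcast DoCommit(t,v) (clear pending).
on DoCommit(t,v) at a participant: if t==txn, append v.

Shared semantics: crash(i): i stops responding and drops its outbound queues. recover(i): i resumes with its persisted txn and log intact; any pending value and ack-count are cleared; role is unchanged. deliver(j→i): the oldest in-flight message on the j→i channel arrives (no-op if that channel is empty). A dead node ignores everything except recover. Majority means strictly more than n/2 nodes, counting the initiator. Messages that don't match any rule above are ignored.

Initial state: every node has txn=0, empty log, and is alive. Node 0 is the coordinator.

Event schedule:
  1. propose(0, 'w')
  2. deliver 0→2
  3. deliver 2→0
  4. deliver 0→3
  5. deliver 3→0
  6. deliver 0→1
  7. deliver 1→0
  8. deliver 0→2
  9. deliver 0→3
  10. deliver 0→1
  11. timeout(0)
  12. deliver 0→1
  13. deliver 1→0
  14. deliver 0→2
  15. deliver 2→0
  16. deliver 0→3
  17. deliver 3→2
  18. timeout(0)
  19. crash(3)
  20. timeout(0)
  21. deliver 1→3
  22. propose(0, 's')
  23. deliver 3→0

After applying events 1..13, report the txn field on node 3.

step 1 propose(0,'w'): 0={coor,t=1,log=-}
step 2 deliver 0→2: 2={part,t=1,log=-}
step 3 deliver 2→0: —
step 4 deliver 0→3: 3={part,t=1,log=-}
step 5 deliver 3→0: —
step 6 deliver 0→1: 1={part,t=1,log=-}
step 7 deliver 1→0: 0={coor,t=1,log=w}
step 8 deliver 0→2: 2={part,t=1,log=w}
step 9 deliver 0→3: 3={part,t=1,log=w}
step 10 deliver 0→1: 1={part,t=1,log=w}
step 11 timeout(0): 0={coor,t=2,log=w}
step 12 deliver 0→1: 1={part,t=2,log=w}
step 13 deliver 1→0: —

1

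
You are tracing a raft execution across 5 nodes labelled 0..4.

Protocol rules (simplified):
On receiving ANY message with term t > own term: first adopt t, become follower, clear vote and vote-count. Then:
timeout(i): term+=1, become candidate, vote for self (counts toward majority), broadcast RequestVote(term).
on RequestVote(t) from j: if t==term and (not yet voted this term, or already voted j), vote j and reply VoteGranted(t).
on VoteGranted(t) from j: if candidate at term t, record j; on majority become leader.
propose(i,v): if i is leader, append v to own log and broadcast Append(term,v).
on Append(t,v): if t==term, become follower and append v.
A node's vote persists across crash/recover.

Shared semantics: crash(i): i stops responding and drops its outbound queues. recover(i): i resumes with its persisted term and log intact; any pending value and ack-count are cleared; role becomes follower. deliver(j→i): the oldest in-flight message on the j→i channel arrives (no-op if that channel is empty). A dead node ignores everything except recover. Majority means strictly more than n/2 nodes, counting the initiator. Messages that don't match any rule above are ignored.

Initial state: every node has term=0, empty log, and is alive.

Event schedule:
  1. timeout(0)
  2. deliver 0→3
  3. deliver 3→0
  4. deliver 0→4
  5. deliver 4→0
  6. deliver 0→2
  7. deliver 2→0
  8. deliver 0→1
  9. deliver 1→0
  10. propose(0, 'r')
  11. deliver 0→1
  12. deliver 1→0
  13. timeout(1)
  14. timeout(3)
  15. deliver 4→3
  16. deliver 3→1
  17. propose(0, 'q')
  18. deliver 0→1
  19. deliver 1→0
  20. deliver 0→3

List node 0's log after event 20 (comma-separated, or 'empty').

e1 timeout(0): 0[cand,t=1,-]
e2 deliver 0→3: 3[foll,t=1,-]
e3 deliver 3→0: ·
e4 deliver 0→4: 4[foll,t=1,-]
e5 deliver 4→0: 0[lead,t=1,-]
e6 deliver 0→2: 2[foll,t=1,-]
e7 deliver 2→0: ·
e8 deliver 0→1: 1[foll,t=1,-]
e9 deliver 1→0: ·
e10 propose(0,'r'): 0[lead,t=1,r]
e11 deliver 0→1: 1[foll,t=1,r]
e12 deliver 1→0: ·
e13 timeout(1): 1[cand,t=2,r]
e14 timeout(3): 3[cand,t=2,-]
e15 deliver 4→3: ·
e16 deliver 3→1: ·
e17 propose(0,'q'): 0[lead,t=1,r,q]
e18 deliver 0→1: ·
e19 deliver 1→0: 0[foll,t=2,r,q]
e20 deliver 0→3: ·

r,q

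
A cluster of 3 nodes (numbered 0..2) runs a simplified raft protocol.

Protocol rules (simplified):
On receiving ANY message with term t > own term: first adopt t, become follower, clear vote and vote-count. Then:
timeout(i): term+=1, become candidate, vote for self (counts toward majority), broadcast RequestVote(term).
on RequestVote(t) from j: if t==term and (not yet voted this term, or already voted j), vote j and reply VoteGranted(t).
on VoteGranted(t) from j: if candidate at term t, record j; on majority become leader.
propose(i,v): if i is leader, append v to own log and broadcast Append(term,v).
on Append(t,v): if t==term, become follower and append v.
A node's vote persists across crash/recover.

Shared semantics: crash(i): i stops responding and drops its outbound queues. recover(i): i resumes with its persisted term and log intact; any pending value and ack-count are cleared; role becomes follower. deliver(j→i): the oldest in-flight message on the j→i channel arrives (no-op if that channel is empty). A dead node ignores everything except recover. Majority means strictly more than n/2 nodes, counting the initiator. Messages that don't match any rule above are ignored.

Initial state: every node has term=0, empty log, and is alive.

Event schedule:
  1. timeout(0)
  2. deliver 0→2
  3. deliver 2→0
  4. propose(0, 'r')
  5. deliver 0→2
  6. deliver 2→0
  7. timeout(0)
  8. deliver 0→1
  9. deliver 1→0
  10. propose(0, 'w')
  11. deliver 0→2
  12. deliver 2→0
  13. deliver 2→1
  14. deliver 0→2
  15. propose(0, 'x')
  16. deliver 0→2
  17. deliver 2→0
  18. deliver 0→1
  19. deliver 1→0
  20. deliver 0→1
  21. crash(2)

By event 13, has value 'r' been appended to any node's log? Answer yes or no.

yes

[1] timeout(0) → N0(cand t1 [-])
[2] deliver 0→2 → N2(foll t1 [-])
[3] deliver 2→0 → N0(lead t1 [-])
[4] propose(0,'r') → N0(lead t1 [r])
[5] deliver 0→2 → N2(foll t1 [r])
[6] deliver 2→0 → ∅
[7] timeout(0) → N0(cand t2 [r])
[8] deliver 0→1 → N1(foll t1 [-])
[9] deliver 1→0 → ∅
[10] propose(0,'w') → ∅
[11] deliver 0→2 → N2(foll t2 [r])
[12] deliver 2→0 → N0(lead t2 [r])
[13] deliver 2→1 → ∅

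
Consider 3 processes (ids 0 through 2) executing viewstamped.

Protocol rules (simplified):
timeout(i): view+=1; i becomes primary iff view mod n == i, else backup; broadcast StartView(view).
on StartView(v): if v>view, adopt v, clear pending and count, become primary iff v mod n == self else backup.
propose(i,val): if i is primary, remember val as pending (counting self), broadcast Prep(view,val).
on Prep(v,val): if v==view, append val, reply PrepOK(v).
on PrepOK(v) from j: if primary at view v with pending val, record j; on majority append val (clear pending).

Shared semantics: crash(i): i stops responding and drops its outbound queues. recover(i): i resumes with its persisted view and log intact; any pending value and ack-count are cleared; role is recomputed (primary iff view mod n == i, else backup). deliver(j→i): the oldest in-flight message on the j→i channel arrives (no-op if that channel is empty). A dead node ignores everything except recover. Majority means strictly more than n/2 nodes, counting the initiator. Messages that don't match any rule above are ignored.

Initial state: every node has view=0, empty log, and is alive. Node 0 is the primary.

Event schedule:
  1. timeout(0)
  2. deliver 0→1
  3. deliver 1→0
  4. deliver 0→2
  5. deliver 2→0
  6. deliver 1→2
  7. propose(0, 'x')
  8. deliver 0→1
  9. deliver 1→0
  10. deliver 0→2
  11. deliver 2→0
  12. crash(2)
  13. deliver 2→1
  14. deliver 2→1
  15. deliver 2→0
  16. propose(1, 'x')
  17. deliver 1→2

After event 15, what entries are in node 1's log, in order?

empty

[1] timeout(0) → N0(back v1 [-])
[2] deliver 0→1 → N1(prim v1 [-])
[3] deliver 1→0 → ∅
[4] deliver 0→2 → N2(back v1 [-])
[5] deliver 2→0 → ∅
[6] deliver 1→2 → ∅
[7] propose(0,'x') → ∅
[8] deliver 0→1 → ∅
[9] deliver 1→0 → ∅
[10] deliver 0→2 → ∅
[11] deliver 2→0 → ∅
[12] crash(2) → N2(✗back v1 [-])
[13] deliver 2→1 → ∅
[14] deliver 2→1 → ∅
[15] deliver 2→0 → ∅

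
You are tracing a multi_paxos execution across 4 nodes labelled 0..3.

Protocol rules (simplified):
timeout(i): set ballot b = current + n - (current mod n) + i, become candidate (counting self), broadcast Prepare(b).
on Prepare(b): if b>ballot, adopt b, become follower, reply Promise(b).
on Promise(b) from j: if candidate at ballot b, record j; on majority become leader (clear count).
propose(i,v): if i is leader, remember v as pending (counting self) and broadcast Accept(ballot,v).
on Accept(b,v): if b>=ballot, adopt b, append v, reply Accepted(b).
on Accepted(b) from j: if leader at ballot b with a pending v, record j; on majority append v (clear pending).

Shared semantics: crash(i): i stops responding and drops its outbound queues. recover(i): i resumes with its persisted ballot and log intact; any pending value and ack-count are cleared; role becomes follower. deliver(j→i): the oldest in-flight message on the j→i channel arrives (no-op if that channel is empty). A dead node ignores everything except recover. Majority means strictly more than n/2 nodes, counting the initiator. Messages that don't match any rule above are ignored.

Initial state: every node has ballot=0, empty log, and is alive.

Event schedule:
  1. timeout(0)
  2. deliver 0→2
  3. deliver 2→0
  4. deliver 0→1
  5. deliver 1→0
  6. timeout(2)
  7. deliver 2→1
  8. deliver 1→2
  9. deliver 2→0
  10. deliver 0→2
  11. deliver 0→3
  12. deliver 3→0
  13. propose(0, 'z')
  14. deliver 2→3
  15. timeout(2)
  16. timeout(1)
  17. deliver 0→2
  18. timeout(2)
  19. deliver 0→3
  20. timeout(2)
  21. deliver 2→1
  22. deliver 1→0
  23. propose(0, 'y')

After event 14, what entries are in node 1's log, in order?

empty

e1 timeout(0): 0[cand,b=4,-]
e2 deliver 0→2: 2[foll,b=4,-]
e3 deliver 2→0: ·
e4 deliver 0→1: 1[foll,b=4,-]
e5 deliver 1→0: 0[lead,b=4,-]
e6 timeout(2): 2[cand,b=10,-]
e7 deliver 2→1: 1[foll,b=10,-]
e8 deliver 1→2: ·
e9 deliver 2→0: 0[foll,b=10,-]
e10 deliver 0→2: 2[lead,b=10,-]
e11 deliver 0→3: 3[foll,b=4,-]
e12 deliver 3→0: ·
e13 propose(0,'z'): ·
e14 deliver 2→3: 3[foll,b=10,-]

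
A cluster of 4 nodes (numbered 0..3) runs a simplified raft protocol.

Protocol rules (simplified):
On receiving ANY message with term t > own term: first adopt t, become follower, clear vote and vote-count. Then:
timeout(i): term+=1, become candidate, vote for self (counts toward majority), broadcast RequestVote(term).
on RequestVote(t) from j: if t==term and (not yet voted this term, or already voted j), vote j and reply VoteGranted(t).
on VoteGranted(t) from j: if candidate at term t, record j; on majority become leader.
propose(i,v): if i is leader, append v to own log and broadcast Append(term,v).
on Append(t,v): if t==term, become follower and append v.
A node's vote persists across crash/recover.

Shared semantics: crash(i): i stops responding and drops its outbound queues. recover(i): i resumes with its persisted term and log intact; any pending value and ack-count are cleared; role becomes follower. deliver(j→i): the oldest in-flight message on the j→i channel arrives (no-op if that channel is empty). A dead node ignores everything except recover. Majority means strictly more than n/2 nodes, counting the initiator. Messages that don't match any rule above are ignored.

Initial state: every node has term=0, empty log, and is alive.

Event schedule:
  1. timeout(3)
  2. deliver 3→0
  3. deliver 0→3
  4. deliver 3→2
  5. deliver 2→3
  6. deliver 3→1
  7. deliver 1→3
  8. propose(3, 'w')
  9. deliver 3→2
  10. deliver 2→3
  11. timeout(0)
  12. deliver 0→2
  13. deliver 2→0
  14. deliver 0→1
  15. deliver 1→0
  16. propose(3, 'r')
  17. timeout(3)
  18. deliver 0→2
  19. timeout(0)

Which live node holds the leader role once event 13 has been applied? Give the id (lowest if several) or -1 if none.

3

step 1 timeout(3): 3={cand,t=1,log=-}
step 2 deliver 3→0: 0={foll,t=1,log=-}
step 3 deliver 0→3: —
step 4 deliver 3→2: 2={foll,t=1,log=-}
step 5 deliver 2→3: 3={lead,t=1,log=-}
step 6 deliver 3→1: 1={foll,t=1,log=-}
step 7 deliver 1→3: —
step 8 propose(3,'w'): 3={lead,t=1,log=w}
step 9 deliver 3→2: 2={foll,t=1,log=w}
step 10 deliver 2→3: —
step 11 timeout(0): 0={cand,t=2,log=-}
step 12 deliver 0→2: 2={foll,t=2,log=w}
step 13 deliver 2→0: —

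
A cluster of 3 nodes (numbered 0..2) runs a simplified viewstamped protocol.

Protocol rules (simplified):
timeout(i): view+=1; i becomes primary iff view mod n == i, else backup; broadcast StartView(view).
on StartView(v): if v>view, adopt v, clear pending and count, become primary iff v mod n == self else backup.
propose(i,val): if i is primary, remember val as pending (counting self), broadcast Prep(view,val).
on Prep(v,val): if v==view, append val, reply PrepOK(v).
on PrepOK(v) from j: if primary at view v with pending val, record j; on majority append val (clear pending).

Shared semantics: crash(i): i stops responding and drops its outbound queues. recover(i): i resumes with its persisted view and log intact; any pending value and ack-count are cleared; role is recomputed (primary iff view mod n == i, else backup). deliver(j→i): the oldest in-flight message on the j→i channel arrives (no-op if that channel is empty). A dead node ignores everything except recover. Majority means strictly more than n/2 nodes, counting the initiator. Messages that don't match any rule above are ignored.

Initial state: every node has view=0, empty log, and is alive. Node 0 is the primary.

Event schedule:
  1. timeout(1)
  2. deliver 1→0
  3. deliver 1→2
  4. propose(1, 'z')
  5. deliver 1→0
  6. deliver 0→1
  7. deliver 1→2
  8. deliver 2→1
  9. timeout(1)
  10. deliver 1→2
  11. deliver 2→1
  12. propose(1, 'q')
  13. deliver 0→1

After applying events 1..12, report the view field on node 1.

1. timeout(1):  <1:prim v1 ->
2. deliver 1→0:  <0:back v1 ->
3. deliver 1→2:  <2:back v1 ->
4. propose(1,'z'):  nop
5. deliver 1→0:  <0:back v1 z>
6. deliver 0→1:  <1:prim v1 z>
7. deliver 1→2:  <2:back v1 z>
8. deliver 2→1:  nop
9. timeout(1):  <1:back v2 z>
10. deliver 1→2:  <2:prim v2 z>
11. deliver 2→1:  nop
12. propose(1,'q'):  nop

2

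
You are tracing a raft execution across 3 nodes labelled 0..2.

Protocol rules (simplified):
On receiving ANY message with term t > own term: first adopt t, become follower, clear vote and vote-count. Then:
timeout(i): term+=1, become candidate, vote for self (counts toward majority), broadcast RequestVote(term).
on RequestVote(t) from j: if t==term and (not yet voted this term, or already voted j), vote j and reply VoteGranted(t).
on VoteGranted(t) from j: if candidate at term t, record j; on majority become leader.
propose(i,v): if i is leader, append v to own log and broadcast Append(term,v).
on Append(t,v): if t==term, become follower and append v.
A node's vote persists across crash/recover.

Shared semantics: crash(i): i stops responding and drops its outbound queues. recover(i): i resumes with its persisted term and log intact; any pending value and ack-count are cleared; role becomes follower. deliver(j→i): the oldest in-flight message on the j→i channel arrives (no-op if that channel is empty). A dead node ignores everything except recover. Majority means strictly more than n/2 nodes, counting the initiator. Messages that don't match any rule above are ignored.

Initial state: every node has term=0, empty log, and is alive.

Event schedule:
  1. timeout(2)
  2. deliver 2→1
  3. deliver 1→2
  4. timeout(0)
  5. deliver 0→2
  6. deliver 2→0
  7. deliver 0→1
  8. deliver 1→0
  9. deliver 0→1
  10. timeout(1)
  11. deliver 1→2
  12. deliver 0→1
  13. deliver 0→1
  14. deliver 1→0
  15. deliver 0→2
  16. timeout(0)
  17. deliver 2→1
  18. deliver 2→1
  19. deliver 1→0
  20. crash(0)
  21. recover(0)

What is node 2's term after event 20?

2

step 1 timeout(2): 2={cand,t=1,log=-}
step 2 deliver 2→1: 1={foll,t=1,log=-}
step 3 deliver 1→2: 2={lead,t=1,log=-}
step 4 timeout(0): 0={cand,t=1,log=-}
step 5 deliver 0→2: —
step 6 deliver 2→0: —
step 7 deliver 0→1: —
step 8 deliver 1→0: —
step 9 deliver 0→1: —
step 10 timeout(1): 1={cand,t=2,log=-}
step 11 deliver 1→2: 2={foll,t=2,log=-}
step 12 deliver 0→1: —
step 13 deliver 0→1: —
step 14 deliver 1→0: 0={foll,t=2,log=-}
step 15 deliver 0→2: —
step 16 timeout(0): 0={cand,t=3,log=-}
step 17 deliver 2→1: 1={lead,t=2,log=-}
step 18 deliver 2→1: —
step 19 deliver 1→0: —
step 20 crash(0): 0={✗cand,t=3,log=-}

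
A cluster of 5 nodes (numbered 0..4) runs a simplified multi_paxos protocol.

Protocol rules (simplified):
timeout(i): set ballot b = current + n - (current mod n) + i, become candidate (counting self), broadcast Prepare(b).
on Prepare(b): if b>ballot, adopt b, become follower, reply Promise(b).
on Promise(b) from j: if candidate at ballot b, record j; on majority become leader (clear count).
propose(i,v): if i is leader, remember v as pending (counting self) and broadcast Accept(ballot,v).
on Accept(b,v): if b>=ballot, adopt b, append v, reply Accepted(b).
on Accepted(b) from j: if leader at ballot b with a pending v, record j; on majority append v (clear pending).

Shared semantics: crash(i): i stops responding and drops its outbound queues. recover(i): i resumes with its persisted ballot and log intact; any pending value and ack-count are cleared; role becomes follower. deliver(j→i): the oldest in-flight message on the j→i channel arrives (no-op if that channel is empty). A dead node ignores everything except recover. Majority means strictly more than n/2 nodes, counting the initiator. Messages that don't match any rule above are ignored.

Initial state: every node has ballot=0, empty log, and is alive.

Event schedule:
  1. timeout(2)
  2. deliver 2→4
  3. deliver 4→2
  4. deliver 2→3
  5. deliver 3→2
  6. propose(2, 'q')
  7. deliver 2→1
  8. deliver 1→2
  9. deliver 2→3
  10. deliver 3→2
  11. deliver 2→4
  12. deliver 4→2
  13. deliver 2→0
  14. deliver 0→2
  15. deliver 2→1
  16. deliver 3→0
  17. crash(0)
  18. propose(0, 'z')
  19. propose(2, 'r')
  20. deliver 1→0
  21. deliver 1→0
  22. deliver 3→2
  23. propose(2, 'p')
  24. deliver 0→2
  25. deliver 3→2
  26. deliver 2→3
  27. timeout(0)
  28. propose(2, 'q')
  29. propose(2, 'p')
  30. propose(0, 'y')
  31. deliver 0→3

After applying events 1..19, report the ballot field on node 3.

e1 timeout(2): 2[cand,b=7,-]
e2 deliver 2→4: 4[foll,b=7,-]
e3 deliver 4→2: ·
e4 deliver 2→3: 3[foll,b=7,-]
e5 deliver 3→2: 2[lead,b=7,-]
e6 propose(2,'q'): ·
e7 deliver 2→1: 1[foll,b=7,-]
e8 deliver 1→2: ·
e9 deliver 2→3: 3[foll,b=7,q]
e10 deliver 3→2: ·
e11 deliver 2→4: 4[foll,b=7,q]
e12 deliver 4→2: 2[lead,b=7,q]
e13 deliver 2→0: 0[foll,b=7,-]
e14 deliver 0→2: ·
e15 deliver 2→1: 1[foll,b=7,q]
e16 deliver 3→0: ·
e17 crash(0): 0[✗foll,b=7,-]
e18 propose(0,'z'): ·
e19 propose(2,'r'): ·

7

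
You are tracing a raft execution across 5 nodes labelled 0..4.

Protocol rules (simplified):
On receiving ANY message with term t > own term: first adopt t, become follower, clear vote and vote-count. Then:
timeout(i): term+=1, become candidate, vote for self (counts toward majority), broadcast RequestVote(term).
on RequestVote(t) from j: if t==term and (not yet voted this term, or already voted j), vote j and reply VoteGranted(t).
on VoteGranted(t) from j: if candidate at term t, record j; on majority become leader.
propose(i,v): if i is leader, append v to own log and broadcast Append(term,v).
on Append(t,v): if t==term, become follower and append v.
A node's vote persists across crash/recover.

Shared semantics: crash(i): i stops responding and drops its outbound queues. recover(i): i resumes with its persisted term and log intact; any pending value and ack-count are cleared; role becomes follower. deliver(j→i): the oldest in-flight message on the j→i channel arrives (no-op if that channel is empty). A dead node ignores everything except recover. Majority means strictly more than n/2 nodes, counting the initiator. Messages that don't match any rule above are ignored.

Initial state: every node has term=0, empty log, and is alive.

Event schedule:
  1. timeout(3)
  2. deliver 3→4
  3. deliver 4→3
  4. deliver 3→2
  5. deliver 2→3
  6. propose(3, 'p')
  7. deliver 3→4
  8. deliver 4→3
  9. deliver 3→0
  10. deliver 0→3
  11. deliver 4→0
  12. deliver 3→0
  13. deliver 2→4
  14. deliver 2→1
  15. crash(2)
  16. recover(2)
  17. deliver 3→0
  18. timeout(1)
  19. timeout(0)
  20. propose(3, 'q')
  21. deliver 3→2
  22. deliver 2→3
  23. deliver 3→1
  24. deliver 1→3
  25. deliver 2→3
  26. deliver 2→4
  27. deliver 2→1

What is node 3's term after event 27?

1

[1] timeout(3) → N3(cand t1 [-])
[2] deliver 3→4 → N4(foll t1 [-])
[3] deliver 4→3 → ∅
[4] deliver 3→2 → N2(foll t1 [-])
[5] deliver 2→3 → N3(lead t1 [-])
[6] propose(3,'p') → N3(lead t1 [p])
[7] deliver 3→4 → N4(foll t1 [p])
[8] deliver 4→3 → ∅
[9] deliver 3→0 → N0(foll t1 [-])
[10] deliver 0→3 → ∅
[11] deliver 4→0 → ∅
[12] deliver 3→0 → N0(foll t1 [p])
[13] deliver 2→4 → ∅
[14] deliver 2→1 → ∅
[15] crash(2) → N2(✗foll t1 [-])
[16] recover(2) → N2(foll t1 [-])
[17] deliver 3→0 → ∅
[18] timeout(1) → N1(cand t1 [-])
[19] timeout(0) → N0(cand t2 [p])
[20] propose(3,'q') → N3(lead t1 [p,q])
[21] deliver 3→2 → N2(foll t1 [p])
[22] deliver 2→3 → ∅
[23] deliver 3→1 → ∅
[24] deliver 1→3 → ∅
[25] deliver 2→3 → ∅
[26] deliver 2→4 → ∅
[27] deliver 2→1 → ∅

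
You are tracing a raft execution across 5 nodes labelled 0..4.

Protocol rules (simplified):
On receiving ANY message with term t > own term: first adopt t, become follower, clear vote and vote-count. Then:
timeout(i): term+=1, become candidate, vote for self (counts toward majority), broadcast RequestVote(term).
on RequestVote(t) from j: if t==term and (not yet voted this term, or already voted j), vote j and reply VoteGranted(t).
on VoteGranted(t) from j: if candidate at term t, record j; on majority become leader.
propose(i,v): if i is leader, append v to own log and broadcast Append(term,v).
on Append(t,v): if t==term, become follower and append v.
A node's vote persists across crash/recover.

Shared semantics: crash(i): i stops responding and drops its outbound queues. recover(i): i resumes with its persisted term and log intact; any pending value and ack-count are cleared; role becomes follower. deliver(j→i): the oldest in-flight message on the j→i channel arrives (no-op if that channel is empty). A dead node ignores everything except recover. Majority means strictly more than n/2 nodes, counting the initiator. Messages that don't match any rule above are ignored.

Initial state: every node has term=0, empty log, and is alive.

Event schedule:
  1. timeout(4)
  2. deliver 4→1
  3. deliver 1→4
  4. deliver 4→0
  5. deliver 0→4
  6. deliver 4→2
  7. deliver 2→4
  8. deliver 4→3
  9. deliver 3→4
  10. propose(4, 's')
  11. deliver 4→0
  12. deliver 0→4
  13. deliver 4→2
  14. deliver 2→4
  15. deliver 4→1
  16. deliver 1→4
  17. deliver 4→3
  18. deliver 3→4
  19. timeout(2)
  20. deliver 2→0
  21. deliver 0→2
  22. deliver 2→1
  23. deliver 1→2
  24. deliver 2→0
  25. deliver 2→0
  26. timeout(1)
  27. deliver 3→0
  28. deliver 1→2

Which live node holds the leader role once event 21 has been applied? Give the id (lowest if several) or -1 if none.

4

[1] timeout(4) → N4(cand t1 [-])
[2] deliver 4→1 → N1(foll t1 [-])
[3] deliver 1→4 → ∅
[4] deliver 4→0 → N0(foll t1 [-])
[5] deliver 0→4 → N4(lead t1 [-])
[6] deliver 4→2 → N2(foll t1 [-])
[7] deliver 2→4 → ∅
[8] deliver 4→3 → N3(foll t1 [-])
[9] deliver 3→4 → ∅
[10] propose(4,'s') → N4(lead t1 [s])
[11] deliver 4→0 → N0(foll t1 [s])
[12] deliver 0→4 → ∅
[13] deliver 4→2 → N2(foll t1 [s])
[14] deliver 2→4 → ∅
[15] deliver 4→1 → N1(foll t1 [s])
[16] deliver 1→4 → ∅
[17] deliver 4→3 → N3(foll t1 [s])
[18] deliver 3→4 → ∅
[19] timeout(2) → N2(cand t2 [s])
[20] deliver 2→0 → N0(foll t2 [s])
[21] deliver 0→2 → ∅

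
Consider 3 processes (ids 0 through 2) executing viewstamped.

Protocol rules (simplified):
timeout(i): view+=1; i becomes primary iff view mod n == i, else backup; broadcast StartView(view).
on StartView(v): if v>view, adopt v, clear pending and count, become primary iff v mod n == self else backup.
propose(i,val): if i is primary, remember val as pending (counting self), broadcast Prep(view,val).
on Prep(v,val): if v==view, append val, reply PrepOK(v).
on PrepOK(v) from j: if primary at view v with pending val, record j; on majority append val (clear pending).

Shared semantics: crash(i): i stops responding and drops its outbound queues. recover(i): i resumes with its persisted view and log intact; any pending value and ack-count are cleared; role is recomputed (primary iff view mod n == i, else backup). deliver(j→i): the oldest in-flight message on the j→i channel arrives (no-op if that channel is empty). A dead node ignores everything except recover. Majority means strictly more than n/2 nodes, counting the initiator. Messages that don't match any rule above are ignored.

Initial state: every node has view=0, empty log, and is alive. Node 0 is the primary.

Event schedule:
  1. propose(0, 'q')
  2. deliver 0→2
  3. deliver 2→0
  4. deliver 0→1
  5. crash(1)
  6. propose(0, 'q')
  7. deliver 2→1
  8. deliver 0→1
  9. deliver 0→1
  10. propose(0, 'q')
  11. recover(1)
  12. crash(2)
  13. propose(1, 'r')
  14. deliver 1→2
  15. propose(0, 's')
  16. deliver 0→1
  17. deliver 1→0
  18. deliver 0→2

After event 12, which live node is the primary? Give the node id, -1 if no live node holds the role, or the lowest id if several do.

0

[1] propose(0,'q') → ∅
[2] deliver 0→2 → N2(back v0 [q])
[3] deliver 2→0 → N0(prim v0 [q])
[4] deliver 0→1 → N1(back v0 [q])
[5] crash(1) → N1(✗back v0 [q])
[6] propose(0,'q') → ∅
[7] deliver 2→1 → ∅
[8] deliver 0→1 → ∅
[9] deliver 0→1 → ∅
[10] propose(0,'q') → ∅
[11] recover(1) → N1(back v0 [q])
[12] crash(2) → N2(✗back v0 [q])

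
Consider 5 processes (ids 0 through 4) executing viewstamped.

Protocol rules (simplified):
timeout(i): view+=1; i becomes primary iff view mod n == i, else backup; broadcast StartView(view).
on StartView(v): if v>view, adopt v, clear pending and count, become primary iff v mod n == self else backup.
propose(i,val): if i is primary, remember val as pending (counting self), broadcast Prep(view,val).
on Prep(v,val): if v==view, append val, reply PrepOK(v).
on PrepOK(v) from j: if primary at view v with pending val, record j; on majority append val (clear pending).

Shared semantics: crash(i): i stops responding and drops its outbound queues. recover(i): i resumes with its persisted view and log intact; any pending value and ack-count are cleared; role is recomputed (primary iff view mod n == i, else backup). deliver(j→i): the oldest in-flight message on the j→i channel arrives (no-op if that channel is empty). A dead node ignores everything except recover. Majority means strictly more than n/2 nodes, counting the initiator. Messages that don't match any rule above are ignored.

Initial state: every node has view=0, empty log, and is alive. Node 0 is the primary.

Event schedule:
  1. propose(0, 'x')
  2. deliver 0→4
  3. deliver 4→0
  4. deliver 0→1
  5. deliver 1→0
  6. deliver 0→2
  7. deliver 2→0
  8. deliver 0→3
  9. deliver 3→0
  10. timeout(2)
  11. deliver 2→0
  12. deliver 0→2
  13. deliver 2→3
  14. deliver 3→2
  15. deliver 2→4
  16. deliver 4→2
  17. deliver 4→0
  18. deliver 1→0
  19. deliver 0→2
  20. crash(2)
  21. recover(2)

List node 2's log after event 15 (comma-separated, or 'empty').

x

step 1 propose(0,'x'): —
step 2 deliver 0→4: 4={back,v=0,log=x}
step 3 deliver 4→0: —
step 4 deliver 0→1: 1={back,v=0,log=x}
step 5 deliver 1→0: 0={prim,v=0,log=x}
step 6 deliver 0→2: 2={back,v=0,log=x}
step 7 deliver 2→0: —
step 8 deliver 0→3: 3={back,v=0,log=x}
step 9 deliver 3→0: —
step 10 timeout(2): 2={back,v=1,log=x}
step 11 deliver 2→0: 0={back,v=1,log=x}
step 12 deliver 0→2: —
step 13 deliver 2→3: 3={back,v=1,log=x}
step 14 deliver 3→2: —
step 15 deliver 2→4: 4={back,v=1,log=x}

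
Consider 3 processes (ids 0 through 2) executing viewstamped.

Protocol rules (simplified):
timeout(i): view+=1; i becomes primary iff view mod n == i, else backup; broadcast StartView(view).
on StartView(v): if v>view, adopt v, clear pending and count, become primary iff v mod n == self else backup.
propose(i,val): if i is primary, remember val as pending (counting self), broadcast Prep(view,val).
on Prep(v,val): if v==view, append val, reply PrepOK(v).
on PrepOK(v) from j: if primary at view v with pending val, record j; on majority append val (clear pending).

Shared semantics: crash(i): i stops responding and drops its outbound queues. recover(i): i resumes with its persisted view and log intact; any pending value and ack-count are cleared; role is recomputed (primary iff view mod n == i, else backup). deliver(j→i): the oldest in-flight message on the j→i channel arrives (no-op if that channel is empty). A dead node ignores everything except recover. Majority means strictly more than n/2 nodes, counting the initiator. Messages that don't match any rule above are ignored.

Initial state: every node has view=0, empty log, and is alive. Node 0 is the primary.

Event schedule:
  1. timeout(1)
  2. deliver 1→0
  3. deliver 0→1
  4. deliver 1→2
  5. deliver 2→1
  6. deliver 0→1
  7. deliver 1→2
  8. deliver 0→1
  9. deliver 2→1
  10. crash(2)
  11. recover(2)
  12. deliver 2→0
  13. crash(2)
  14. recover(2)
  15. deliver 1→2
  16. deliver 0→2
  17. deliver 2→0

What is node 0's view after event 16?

step 1 timeout(1): 1={prim,v=1,log=-}
step 2 deliver 1→0: 0={back,v=1,log=-}
step 3 deliver 0→1: —
step 4 deliver 1→2: 2={back,v=1,log=-}
step 5 deliver 2→1: —
step 6 deliver 0→1: —
step 7 deliver 1→2: —
step 8 deliver 0→1: —
step 9 deliver 2→1: —
step 10 crash(2): 2={✗back,v=1,log=-}
step 11 recover(2): 2={back,v=1,log=-}
step 12 deliver 2→0: —
step 13 crash(2): 2={✗back,v=1,log=-}
step 14 recover(2): 2={back,v=1,log=-}
step 15 deliver 1→2: —
step 16 deliver 0→2: —

1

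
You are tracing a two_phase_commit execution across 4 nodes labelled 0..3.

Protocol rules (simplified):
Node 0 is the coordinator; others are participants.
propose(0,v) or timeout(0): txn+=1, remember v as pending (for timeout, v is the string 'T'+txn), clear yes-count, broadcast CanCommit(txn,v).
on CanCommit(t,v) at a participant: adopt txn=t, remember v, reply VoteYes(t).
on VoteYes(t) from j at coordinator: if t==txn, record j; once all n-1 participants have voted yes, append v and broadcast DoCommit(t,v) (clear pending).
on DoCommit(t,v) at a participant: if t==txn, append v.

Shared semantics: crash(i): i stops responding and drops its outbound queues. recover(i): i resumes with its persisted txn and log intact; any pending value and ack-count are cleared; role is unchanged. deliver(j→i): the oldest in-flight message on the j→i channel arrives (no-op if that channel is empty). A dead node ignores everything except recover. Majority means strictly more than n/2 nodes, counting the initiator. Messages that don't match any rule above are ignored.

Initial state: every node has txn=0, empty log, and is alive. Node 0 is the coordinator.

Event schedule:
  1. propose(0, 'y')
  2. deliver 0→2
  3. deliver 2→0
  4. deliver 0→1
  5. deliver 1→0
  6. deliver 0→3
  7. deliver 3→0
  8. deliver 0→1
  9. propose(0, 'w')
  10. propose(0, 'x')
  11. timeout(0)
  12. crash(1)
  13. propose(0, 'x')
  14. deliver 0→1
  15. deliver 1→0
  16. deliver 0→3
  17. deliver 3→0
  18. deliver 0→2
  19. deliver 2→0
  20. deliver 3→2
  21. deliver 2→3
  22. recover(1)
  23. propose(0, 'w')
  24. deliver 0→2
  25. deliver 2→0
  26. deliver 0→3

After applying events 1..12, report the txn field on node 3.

1

[1] propose(0,'y') → N0(coor t1 [-])
[2] deliver 0→2 → N2(part t1 [-])
[3] deliver 2→0 → ∅
[4] deliver 0→1 → N1(part t1 [-])
[5] deliver 1→0 → ∅
[6] deliver 0→3 → N3(part t1 [-])
[7] deliver 3→0 → N0(coor t1 [y])
[8] deliver 0→1 → N1(part t1 [y])
[9] propose(0,'w') → N0(coor t2 [y])
[10] propose(0,'x') → N0(coor t3 [y])
[11] timeout(0) → N0(coor t4 [y])
[12] crash(1) → N1(✗part t1 [y])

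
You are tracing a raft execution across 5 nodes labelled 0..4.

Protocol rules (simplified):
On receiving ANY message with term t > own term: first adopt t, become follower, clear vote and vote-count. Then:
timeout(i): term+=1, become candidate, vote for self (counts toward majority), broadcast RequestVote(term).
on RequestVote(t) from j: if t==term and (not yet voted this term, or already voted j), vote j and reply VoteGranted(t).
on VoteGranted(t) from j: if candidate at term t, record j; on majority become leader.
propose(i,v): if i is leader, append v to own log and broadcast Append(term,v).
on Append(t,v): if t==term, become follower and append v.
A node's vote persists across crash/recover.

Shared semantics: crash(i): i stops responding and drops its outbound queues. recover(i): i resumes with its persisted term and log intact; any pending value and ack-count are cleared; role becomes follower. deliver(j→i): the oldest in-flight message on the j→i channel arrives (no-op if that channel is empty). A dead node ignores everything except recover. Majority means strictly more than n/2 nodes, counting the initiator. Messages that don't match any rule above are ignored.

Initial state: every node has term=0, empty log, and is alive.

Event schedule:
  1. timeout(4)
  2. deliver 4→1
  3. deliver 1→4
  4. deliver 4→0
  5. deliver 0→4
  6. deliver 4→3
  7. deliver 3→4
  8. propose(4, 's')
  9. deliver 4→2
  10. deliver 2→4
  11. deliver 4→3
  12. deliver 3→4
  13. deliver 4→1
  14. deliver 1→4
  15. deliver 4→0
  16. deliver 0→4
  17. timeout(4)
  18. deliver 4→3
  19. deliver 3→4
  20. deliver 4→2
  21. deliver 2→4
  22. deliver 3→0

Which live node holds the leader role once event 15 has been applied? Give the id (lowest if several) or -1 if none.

4

e1 timeout(4): 4[cand,t=1,-]
e2 deliver 4→1: 1[foll,t=1,-]
e3 deliver 1→4: ·
e4 deliver 4→0: 0[foll,t=1,-]
e5 deliver 0→4: 4[lead,t=1,-]
e6 deliver 4→3: 3[foll,t=1,-]
e7 deliver 3→4: ·
e8 propose(4,'s'): 4[lead,t=1,s]
e9 deliver 4→2: 2[foll,t=1,-]
e10 deliver 2→4: ·
e11 deliver 4→3: 3[foll,t=1,s]
e12 deliver 3→4: ·
e13 deliver 4→1: 1[foll,t=1,s]
e14 deliver 1→4: ·
e15 deliver 4→0: 0[foll,t=1,s]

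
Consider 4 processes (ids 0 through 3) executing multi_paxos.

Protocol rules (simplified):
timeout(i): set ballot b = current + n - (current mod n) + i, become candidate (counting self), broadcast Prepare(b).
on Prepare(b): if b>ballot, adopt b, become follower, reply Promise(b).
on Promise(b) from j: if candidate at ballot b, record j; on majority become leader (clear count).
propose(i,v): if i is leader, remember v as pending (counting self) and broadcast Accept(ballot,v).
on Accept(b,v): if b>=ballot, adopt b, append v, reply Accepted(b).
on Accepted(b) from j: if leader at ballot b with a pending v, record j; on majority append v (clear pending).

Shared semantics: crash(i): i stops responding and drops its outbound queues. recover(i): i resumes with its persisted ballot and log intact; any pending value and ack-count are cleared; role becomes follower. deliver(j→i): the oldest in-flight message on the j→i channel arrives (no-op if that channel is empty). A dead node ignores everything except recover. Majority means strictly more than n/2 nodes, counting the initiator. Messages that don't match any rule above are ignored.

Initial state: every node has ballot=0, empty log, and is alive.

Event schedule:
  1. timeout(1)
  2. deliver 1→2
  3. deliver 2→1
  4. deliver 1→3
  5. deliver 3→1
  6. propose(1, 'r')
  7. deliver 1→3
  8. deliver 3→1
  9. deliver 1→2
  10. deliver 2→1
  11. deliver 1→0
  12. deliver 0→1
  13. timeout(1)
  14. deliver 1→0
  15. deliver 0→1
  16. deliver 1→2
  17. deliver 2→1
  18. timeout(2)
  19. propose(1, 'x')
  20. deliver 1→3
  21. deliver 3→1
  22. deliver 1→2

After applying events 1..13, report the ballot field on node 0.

5

e1 timeout(1): 1[cand,b=5,-]
e2 deliver 1→2: 2[foll,b=5,-]
e3 deliver 2→1: ·
e4 deliver 1→3: 3[foll,b=5,-]
e5 deliver 3→1: 1[lead,b=5,-]
e6 propose(1,'r'): ·
e7 deliver 1→3: 3[foll,b=5,r]
e8 deliver 3→1: ·
e9 deliver 1→2: 2[foll,b=5,r]
e10 deliver 2→1: 1[lead,b=5,r]
e11 deliver 1→0: 0[foll,b=5,-]
e12 deliver 0→1: ·
e13 timeout(1): 1[cand,b=9,r]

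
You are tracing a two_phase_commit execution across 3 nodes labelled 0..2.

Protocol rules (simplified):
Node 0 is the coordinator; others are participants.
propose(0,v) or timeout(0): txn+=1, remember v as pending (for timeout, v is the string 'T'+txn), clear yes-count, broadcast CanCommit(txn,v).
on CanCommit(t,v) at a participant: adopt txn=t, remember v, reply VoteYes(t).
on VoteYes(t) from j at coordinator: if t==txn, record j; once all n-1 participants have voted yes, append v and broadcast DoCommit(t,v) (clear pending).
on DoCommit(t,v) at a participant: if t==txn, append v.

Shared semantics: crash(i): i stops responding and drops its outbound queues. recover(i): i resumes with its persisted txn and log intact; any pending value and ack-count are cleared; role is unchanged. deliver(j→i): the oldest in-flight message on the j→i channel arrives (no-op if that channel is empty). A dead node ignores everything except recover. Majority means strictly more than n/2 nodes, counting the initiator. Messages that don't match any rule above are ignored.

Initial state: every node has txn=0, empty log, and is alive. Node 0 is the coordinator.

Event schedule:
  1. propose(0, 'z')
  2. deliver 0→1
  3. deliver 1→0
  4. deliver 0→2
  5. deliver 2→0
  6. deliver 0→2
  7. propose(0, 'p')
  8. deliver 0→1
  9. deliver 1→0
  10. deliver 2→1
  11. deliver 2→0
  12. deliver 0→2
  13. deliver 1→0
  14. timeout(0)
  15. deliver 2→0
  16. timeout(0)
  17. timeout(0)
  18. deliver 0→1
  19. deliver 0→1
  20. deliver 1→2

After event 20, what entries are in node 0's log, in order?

after 1 — propose(0,'z'): n0:coor/t1/[-]
after 2 — deliver 0→1: n1:part/t1/[-]
after 3 — deliver 1→0: ·
after 4 — deliver 0→2: n2:part/t1/[-]
after 5 — deliver 2→0: n0:coor/t1/[z]
after 6 — deliver 0→2: n2:part/t1/[z]
after 7 — propose(0,'p'): n0:coor/t2/[z]
after 8 — deliver 0→1: n1:part/t1/[z]
after 9 — deliver 1→0: ·
after 10 — deliver 2→1: ·
after 11 — deliver 2→0: ·
after 12 — deliver 0→2: n2:part/t2/[z]
after 13 — deliver 1→0: ·
after 14 — timeout(0): n0:coor/t3/[z]
after 15 — deliver 2→0: ·
after 16 — timeout(0): n0:coor/t4/[z]
after 17 — timeout(0): n0:coor/t5/[z]
after 18 — deliver 0→1: n1:part/t2/[z]
after 19 — deliver 0→1: n1:part/t3/[z]
after 20 — deliver 1→2: ·

z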